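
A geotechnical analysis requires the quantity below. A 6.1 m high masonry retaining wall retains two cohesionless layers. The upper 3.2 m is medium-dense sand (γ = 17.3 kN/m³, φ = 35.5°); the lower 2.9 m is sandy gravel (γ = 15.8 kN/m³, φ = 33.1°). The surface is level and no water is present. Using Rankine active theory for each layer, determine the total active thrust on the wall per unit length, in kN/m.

90.1 kN/m

K_a1 = tan²(45°−35.5°/2) = 0.2653; K_a2 = tan²(45°−33.1°/2) = 0.2936.
Layer 1: σ at base = K_a1 γ₁ h₁ = 14.68 kPa; P₁ = ½×14.68×3.2 = 23.50.
Layer 2: σ_v at top = γ₁h₁ = 55.36; σ_h top = K_a2×55.36 = 16.25; σ_h base = K_a2×(55.36+15.8×2.9) = 29.70.
P₂ = ½(16.25+29.70)×2.9 = 66.64. Total P_a = 23.50+66.64 = 90.13 kN/m.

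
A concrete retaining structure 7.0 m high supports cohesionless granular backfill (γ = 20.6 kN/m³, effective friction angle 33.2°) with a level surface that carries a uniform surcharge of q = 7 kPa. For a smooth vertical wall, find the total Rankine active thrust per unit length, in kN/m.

K_a = tan²(45° − φ/2) = 0.2924.
Soil triangle: ½ K_a γ H² = 0.5×0.2924×20.6×7.0² = 147.6 kN/m.
Surcharge rectangle: K_a q H = 0.2924×7×7.0 = 14.33 kN/m.
Total = 147.6 + 14.33 = 161.9 kN/m.

162 kN/m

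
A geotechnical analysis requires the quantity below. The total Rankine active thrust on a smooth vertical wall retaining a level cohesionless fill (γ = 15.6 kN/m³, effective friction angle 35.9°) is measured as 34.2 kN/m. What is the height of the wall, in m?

4.10 m

K_a = 0.2607. P_a = ½ K_a γ H² ⇒ H = √(2P_a/(K_a γ)).
H = √(2×34.2/(0.2607×15.6)) = 4.101 m.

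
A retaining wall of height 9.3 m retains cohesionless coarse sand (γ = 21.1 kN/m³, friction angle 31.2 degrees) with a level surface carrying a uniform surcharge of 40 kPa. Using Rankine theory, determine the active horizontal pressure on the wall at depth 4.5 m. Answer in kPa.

K_a = (1 − sin φ)/(1 + sin φ) = 0.3175.
σ_v = γz + q = 21.1 × 4.5 + 40 = 134.9 kPa.
σ_h = K_a σ_v = 0.3175 × 134.9 = 42.85 kPa.

42.8 kPa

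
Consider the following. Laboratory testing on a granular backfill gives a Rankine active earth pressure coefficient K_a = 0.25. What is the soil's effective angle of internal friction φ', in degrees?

K_a = tan²(45° − φ/2) ⇒ 45° − φ/2 = arctan(√0.25) = 26.57°.
φ = 2(45° − 26.57°) = 36.87°.

36.9°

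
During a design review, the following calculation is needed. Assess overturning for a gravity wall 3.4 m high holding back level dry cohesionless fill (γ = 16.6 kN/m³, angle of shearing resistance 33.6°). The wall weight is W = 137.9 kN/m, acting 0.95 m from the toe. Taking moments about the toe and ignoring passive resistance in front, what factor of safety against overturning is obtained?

4.19

K_a = tan²(45° − 33.6°/2) = 0.2875.
P_a = ½K_aγH² = 0.5×0.2875×16.6×3.4² = 27.59 kN/m, acting at H/3 = 1.133 m above the base.
Overturning moment M_o = P_a × H/3 = 27.59 × 1.133 = 31.26.
Resisting moment M_r = W × 0.95 = 137.9 × 0.95 = 131.0.
FS_overturning = M_r/M_o = 131.0/31.26 = 4.190.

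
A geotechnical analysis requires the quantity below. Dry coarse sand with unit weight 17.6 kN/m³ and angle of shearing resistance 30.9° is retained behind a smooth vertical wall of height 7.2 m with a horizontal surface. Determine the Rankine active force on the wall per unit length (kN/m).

147 kN/m

K_a = tan²(45° − φ/2) = 0.3214.
P_a = ½ K_a γ H² = 0.5 × 0.3214 × 17.6 × 7.2² = 146.6 kN/m.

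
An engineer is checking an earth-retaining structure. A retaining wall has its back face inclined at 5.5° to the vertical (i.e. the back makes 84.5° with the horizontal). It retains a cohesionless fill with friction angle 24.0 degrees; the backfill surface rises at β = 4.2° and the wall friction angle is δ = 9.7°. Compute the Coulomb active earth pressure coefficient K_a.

K_a = sin²(α+φ) / [sin²α · sin(α−δ) · (1 + √{sin(φ+δ)sin(φ−β) / (sin(α−δ)sin(α+β))})²].
With α = 84.5°, φ = 24.0°, δ = 9.7°, β = 4.2°: K_a = 0.4527.

0.453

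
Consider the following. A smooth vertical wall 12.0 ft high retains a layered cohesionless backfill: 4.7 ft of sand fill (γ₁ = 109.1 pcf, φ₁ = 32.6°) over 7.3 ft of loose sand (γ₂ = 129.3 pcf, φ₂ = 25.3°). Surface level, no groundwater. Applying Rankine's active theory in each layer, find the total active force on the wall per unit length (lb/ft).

K_a1 = tan²(45°−32.6°/2) = 0.2997; K_a2 = tan²(45°−25.3°/2) = 0.4012.
Layer 1: σ at base = K_a1 γ₁ h₁ = 153.7 psf; P₁ = ½×153.7×4.7 = 361.2.
Layer 2: σ_v at top = γ₁h₁ = 512.8; σ_h top = K_a2×512.8 = 205.7; σ_h base = K_a2×(512.8+129.3×7.3) = 584.4.
P₂ = ½(205.7+584.4)×7.3 = 2884. Total P_a = 361.2+2884 = 3245 lb/ft.

3250 lb/ft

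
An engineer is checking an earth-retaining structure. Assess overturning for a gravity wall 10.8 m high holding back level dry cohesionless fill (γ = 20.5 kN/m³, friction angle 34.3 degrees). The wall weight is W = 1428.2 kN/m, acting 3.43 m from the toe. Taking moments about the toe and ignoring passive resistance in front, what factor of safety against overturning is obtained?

K_a = tan²(45° − 34.3°/2) = 0.2792.
P_a = ½K_aγH² = 0.5×0.2792×20.5×10.8² = 333.8 kN/m, acting at H/3 = 3.600 m above the base.
Overturning moment M_o = P_a × H/3 = 333.8 × 3.600 = 1202.
Resisting moment M_r = W × 3.43 = 1428.2 × 3.43 = 4899.
FS_overturning = M_r/M_o = 4899/1202 = 4.077.

4.08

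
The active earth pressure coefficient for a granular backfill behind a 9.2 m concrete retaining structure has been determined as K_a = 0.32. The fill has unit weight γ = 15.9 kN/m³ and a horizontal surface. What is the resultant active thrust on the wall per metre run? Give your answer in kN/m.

215 kN/m

P = ½ K_a γ H² = 0.5 × 0.32 × 15.9 × 9.2² = 215.3 kN/m.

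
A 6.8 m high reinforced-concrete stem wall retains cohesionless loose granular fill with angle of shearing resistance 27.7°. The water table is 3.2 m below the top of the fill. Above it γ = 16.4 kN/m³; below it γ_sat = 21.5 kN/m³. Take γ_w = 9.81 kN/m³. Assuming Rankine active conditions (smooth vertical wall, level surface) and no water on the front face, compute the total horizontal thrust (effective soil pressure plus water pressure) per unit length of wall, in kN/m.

K_a = tan²(45° − φ/2) = 0.3653.
γ' = 21.5 − 9.81 = 11.69 kN/m³. Depth below WT = 3.6 m.
σ'_h at WT = K_a γ d_w = 19.17 kPa; at base = 19.17 + K_a γ' × 3.6 = 34.55 kPa.
P₁ (0–3.2 m) = ½×19.17×3.2 = 30.68. P₂ (3.2–6.8 m) = ½(19.17+34.55)×3.6 = 96.70.
P_w = ½ γ_w h₂² = 0.5×9.81×3.6² = 63.57. Total = 30.68+96.70+63.57 = 190.9 kN/m.

191 kN/m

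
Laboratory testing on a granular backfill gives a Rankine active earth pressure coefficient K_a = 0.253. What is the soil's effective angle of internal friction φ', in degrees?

36.6°

K_a = tan²(45° − φ/2) ⇒ 45° − φ/2 = arctan(√0.253) = 26.70°.
φ = 2(45° − 26.70°) = 36.60°.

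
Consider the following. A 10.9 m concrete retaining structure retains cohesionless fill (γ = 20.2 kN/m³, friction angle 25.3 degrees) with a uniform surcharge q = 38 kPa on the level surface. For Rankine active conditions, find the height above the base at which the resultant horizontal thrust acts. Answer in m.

K_a = 0.4012.
Triangular part P₁ = ½K_aγH² = 481.4 at H/3 = 3.633 m; rectangular part P₂ = K_a q H = 166.2 at H/2 = 5.450 m.
ȳ = (P₁·3.633 + P₂·5.450)/(P₁+P₂) = 4.099 m.

4.10 m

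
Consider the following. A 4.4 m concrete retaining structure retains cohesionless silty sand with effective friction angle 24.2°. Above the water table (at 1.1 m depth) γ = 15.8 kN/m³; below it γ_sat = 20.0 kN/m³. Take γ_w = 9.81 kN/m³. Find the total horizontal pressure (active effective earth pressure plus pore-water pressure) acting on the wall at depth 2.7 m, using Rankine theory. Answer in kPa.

K_a = (1 − sin φ)/(1 + sin φ) = 0.4185.
γ' = 20.0 − 9.81 = 10.19 kN/m³.
Effective vertical stress at 2.7 m: σ'_v = 15.8×1.1 + 10.19×1.60 = 33.68 kPa.
σ'_h = K_a σ'_v = 0.4185 × 33.68 = 14.10 kPa; u = γ_w × 1.60 = 15.70 kPa.
Total σ_h = 14.10 + 15.70 = 29.79 kPa.

29.8 kPa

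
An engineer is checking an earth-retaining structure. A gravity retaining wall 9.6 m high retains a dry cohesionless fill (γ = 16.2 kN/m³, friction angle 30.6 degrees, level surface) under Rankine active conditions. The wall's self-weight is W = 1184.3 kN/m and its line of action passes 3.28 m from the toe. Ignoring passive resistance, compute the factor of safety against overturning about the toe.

K_a = tan²(45° − 30.6°/2) = 0.3253.
P_a = ½K_aγH² = 0.5×0.3253×16.2×9.6² = 242.9 kN/m, acting at H/3 = 3.200 m above the base.
Overturning moment M_o = P_a × H/3 = 242.9 × 3.200 = 777.2.
Resisting moment M_r = W × 3.28 = 1184.3 × 3.28 = 3885.
FS_overturning = M_r/M_o = 3885/777.2 = 4.998.

5.00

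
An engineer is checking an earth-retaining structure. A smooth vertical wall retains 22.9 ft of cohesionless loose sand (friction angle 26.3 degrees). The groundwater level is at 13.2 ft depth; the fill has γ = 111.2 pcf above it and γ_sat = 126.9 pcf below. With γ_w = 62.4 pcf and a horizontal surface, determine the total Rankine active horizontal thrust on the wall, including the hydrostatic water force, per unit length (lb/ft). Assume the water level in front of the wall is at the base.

K_a = tan²(45° − φ/2) = 0.3859.
γ' = 126.9 − 62.4 = 64.50 pcf. Depth below WT = 9.7 ft.
σ'_h at WT = K_a γ d_w = 566.5 psf; at base = 566.5 + K_a γ' × 9.7 = 807.9 psf.
P₁ (0–13.2 ft) = ½×566.5×13.2 = 3739. P₂ (13.2–22.9 ft) = ½(566.5+807.9)×9.7 = 6666.
P_w = ½ γ_w h₂² = 0.5×62.4×9.7² = 2936. Total = 3739+6666+2936 = 13340 lb/ft.

13300 lb/ft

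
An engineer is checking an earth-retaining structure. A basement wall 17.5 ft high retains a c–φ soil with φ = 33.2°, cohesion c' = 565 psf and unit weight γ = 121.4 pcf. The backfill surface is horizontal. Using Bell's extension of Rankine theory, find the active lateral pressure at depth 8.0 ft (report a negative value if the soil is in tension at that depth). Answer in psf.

-327 psf

K_a = (1 − sin φ)/(1 + sin φ) = 0.2924.
σ_a = K_a γ z − 2c√K_a = 0.2924×121.4×8.0 − 2×565×0.5407 = -327.1 psf.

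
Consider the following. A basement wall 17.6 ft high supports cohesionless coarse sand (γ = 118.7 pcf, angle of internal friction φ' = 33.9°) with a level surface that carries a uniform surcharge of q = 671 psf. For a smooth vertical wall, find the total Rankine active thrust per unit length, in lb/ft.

8570 lb/ft

K_a = tan²(45° − φ/2) = 0.2839.
Soil triangle: ½ K_a γ H² = 0.5×0.2839×118.7×17.6² = 5219 lb/ft.
Surcharge rectangle: K_a q H = 0.2839×671×17.6 = 3353 lb/ft.
Total = 5219 + 3353 = 8572 lb/ft.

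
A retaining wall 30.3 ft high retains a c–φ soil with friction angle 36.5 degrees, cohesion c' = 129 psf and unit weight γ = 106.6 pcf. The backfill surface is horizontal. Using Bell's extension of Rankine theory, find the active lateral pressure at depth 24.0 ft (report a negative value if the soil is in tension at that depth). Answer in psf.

520 psf

K_a = (1 − sin φ)/(1 + sin φ) = 0.2541.
σ_a = K_a γ z − 2c√K_a = 0.2541×106.6×24.0 − 2×129×0.5040 = 519.9 psf.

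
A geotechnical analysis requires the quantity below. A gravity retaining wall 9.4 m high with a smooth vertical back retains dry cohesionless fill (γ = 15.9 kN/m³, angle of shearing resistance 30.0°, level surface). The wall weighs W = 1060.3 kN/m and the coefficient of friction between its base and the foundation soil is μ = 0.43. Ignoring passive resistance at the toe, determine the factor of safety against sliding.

1.95

K_a = tan²(45° − 30.0°/2) = 0.3333.
P_a = ½K_aγH² = 0.5×0.3333×15.9×9.4² = 234.2 kN/m, acting at H/3 = 3.133 m above the base.
FS_sliding = μW / P_a = 0.43×1060.3 / 234.2 = 1.947.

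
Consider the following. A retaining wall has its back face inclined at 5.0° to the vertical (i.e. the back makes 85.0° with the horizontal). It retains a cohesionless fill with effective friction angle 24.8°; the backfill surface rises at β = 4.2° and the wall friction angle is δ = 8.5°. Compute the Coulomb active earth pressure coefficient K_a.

0.439

K_a = sin²(α+φ) / [sin²α · sin(α−δ) · (1 + √{sin(φ+δ)sin(φ−β) / (sin(α−δ)sin(α+β))})²].
With α = 85.0°, φ = 24.8°, δ = 8.5°, β = 4.2°: K_a = 0.4389.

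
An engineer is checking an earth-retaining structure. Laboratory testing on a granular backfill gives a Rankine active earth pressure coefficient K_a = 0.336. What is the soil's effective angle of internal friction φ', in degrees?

K_a = tan²(45° − φ/2) ⇒ 45° − φ/2 = arctan(√0.336) = 30.10°.
φ = 2(45° − 30.10°) = 29.80°.

29.8°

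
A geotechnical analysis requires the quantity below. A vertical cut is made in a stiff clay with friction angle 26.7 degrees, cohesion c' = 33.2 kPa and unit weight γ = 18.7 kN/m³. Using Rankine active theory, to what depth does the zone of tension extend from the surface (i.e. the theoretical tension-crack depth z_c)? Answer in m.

5.76 m

K_a = tan²(45° − 26.7°/2) = 0.3800; √K_a = 0.6164.
The active pressure is zero where K_a γ z = 2c√K_a, so z_c = 2c/(γ√K_a) = 2×33.2/(18.7×0.6164) = 5.760 m.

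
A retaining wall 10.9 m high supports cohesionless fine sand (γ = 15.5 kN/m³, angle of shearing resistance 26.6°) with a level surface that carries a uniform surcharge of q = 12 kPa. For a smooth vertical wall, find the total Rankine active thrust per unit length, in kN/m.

K_a = tan²(45° − φ/2) = 0.3814.
Soil triangle: ½ K_a γ H² = 0.5×0.3814×15.5×10.9² = 351.2 kN/m.
Surcharge rectangle: K_a q H = 0.3814×12×10.9 = 49.89 kN/m.
Total = 351.2 + 49.89 = 401.1 kN/m.

401 kN/m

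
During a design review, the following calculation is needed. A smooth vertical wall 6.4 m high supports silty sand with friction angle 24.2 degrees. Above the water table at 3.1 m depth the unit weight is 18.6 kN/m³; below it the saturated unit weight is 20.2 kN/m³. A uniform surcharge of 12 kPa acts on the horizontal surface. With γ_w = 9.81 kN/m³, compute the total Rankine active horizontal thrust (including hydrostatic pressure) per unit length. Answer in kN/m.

K_a = tan²(45° − φ/2) = 0.4185.
γ' = 20.2 − 9.81 = 10.39 kN/m³. h₂ = H − d_w = 3.3 m.
σ'_h: at surface K_a·q = 5.022; at WT K_a(q+γd_w) = 29.15; at base K_a(q+γd_w+γ'h₂) = 43.50 kPa.
P₁ = ½(5.022+29.15)×3.1 = 52.97; P₂ = ½(29.15+43.50)×3.3 = 119.9; P_w = ½γ_w h₂² = 53.42.
Total = 52.97+119.9+53.42 = 226.3 kN/m.

226 kN/m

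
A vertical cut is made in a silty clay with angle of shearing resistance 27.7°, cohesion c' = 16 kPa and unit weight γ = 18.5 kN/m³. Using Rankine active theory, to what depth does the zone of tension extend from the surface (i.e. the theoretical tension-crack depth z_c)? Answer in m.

2.86 m

K_a = tan²(45° − 27.7°/2) = 0.3653; √K_a = 0.6044.
The active pressure is zero where K_a γ z = 2c√K_a, so z_c = 2c/(γ√K_a) = 2×16/(18.5×0.6044) = 2.862 m.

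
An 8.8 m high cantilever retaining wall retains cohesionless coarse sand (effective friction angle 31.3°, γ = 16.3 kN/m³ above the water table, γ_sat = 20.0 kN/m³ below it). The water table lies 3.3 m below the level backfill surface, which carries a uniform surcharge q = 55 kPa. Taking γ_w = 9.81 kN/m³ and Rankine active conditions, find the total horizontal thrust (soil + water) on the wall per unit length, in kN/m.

K_a = tan²(45° − φ/2) = 0.3162.
γ' = 20.0 − 9.81 = 10.19 kN/m³. h₂ = H − d_w = 5.5 m.
σ'_h: at surface K_a·q = 17.39; at WT K_a(q+γd_w) = 34.40; at base K_a(q+γd_w+γ'h₂) = 52.12 kPa.
P₁ = ½(17.39+34.40)×3.3 = 85.46; P₂ = ½(34.40+52.12)×5.5 = 237.9; P_w = ½γ_w h₂² = 148.4.
Total = 85.46+237.9+148.4 = 471.8 kN/m.

472 kN/m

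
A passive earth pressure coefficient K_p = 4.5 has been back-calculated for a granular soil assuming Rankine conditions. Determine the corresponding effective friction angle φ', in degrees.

K_p = (1+sin φ)/(1−sin φ) ⇒ sin φ = (K_p − 1)/(K_p + 1) = 0.6364.
φ = arcsin(0.6364) = 39.52°.

39.5°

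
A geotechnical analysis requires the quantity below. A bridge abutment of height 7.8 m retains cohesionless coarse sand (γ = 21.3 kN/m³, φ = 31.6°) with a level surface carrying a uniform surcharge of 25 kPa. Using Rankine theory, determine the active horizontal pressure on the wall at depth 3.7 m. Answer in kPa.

K_a = (1 − sin φ)/(1 + sin φ) = 0.3123.
σ_v = γz + q = 21.3 × 3.7 + 25 = 103.8 kPa.
σ_h = K_a σ_v = 0.3123 × 103.8 = 32.42 kPa.

32.4 kPa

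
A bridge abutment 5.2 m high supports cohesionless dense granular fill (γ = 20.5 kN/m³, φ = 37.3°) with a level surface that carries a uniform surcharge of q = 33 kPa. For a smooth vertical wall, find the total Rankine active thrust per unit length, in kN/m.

110 kN/m

K_a = tan²(45° − φ/2) = 0.2453.
Soil triangle: ½ K_a γ H² = 0.5×0.2453×20.5×5.2² = 68.00 kN/m.
Surcharge rectangle: K_a q H = 0.2453×33×5.2 = 42.10 kN/m.
Total = 68.00 + 42.10 = 110.1 kN/m.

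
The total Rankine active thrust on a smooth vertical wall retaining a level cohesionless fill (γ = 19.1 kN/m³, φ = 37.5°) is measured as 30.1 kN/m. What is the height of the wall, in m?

3.60 m

K_a = 0.2432. P_a = ½ K_a γ H² ⇒ H = √(2P_a/(K_a γ)).
H = √(2×30.1/(0.2432×19.1)) = 3.600 m.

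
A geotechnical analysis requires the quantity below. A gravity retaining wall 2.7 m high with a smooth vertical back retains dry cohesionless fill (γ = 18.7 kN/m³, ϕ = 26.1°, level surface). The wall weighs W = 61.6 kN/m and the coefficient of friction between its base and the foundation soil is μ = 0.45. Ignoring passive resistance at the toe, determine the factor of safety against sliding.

1.05

K_a = tan²(45° − 26.1°/2) = 0.3889.
P_a = ½K_aγH² = 0.5×0.3889×18.7×2.7² = 26.51 kN/m, acting at H/3 = 0.9000 m above the base.
FS_sliding = μW / P_a = 0.45×61.6 / 26.51 = 1.046.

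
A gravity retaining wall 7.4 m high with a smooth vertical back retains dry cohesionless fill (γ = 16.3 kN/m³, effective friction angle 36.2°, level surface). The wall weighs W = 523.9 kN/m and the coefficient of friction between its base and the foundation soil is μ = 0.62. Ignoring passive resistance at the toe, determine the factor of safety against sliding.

2.83

K_a = tan²(45° − 36.2°/2) = 0.2574.
P_a = ½K_aγH² = 0.5×0.2574×16.3×7.4² = 114.9 kN/m, acting at H/3 = 2.467 m above the base.
FS_sliding = μW / P_a = 0.62×523.9 / 114.9 = 2.828.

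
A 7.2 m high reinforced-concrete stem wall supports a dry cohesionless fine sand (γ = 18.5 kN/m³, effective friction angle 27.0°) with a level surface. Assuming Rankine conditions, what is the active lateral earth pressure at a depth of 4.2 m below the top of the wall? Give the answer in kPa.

29.2 kPa

K_a = (1 − sin φ)/(1 + sin φ) = 0.3755.
σ_h = K_a γ z = 0.3755 × 18.5 × 4.2 = 29.18 kPa.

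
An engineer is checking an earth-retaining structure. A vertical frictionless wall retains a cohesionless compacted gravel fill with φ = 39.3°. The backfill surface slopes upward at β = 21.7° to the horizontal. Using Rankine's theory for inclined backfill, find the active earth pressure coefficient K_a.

K_a = cos β · (cos β − √(cos²β − cos²φ)) / (cos β + √(cos²β − cos²φ)).
cos β = 0.9291, cos φ = 0.7738, √(cos²β − cos²φ) = 0.5143.
K_a = 0.9291 × (0.9291 − 0.5143)/(0.9291 + 0.5143) = 0.2671.

0.267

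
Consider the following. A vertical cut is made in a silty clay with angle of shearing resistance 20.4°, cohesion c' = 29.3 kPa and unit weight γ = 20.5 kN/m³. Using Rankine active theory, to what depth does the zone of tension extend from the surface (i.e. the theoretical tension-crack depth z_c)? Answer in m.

K_a = tan²(45° − 20.4°/2) = 0.4831; √K_a = 0.6950.
The active pressure is zero where K_a γ z = 2c√K_a, so z_c = 2c/(γ√K_a) = 2×29.3/(20.5×0.6950) = 4.113 m.

4.11 m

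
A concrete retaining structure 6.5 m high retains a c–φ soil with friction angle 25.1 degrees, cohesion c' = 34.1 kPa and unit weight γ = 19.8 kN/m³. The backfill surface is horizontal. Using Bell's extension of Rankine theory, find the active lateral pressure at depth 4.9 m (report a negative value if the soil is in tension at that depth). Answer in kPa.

K_a = (1 − sin φ)/(1 + sin φ) = 0.4043.
σ_a = K_a γ z − 2c√K_a = 0.4043×19.8×4.9 − 2×34.1×0.6358 = -4.140 kPa.

-4.14 kPa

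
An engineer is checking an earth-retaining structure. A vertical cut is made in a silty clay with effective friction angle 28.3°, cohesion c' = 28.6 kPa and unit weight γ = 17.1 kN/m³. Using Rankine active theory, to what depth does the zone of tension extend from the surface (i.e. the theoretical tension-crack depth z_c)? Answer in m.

5.60 m

K_a = tan²(45° − 28.3°/2) = 0.3568; √K_a = 0.5973.
The active pressure is zero where K_a γ z = 2c√K_a, so z_c = 2c/(γ√K_a) = 2×28.6/(17.1×0.5973) = 5.600 m.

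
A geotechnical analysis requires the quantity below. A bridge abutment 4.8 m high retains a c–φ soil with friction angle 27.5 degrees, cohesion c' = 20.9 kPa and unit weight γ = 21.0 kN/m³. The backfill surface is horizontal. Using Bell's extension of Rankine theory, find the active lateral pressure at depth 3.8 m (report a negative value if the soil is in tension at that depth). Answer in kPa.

4.02 kPa

K_a = (1 − sin φ)/(1 + sin φ) = 0.3682.
σ_a = K_a γ z − 2c√K_a = 0.3682×21.0×3.8 − 2×20.9×0.6068 = 4.019 kPa.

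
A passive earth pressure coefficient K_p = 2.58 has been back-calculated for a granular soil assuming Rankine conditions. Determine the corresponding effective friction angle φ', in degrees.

K_p = (1+sin φ)/(1−sin φ) ⇒ sin φ = (K_p − 1)/(K_p + 1) = 0.4413.
φ = arcsin(0.4413) = 26.19°.

26.2°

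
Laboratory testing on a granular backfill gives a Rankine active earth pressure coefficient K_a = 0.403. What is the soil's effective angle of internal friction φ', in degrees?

25.2°

K_a = tan²(45° − φ/2) ⇒ 45° − φ/2 = arctan(√0.403) = 32.41°.
φ = 2(45° − 32.41°) = 25.18°.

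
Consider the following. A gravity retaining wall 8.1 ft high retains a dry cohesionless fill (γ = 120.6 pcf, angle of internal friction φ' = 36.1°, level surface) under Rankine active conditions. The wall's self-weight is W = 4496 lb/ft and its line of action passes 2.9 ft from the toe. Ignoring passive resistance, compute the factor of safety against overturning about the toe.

K_a = tan²(45° − 36.1°/2) = 0.2585.
P_a = ½K_aγH² = 0.5×0.2585×120.6×8.1² = 1023 lb/ft, acting at H/3 = 2.700 ft above the base.
Overturning moment M_o = P_a × H/3 = 1023 × 2.700 = 2761.
Resisting moment M_r = W × 2.9 = 4496 × 2.9 = 13040.
FS_overturning = M_r/M_o = 13040/2761 = 4.722.

4.72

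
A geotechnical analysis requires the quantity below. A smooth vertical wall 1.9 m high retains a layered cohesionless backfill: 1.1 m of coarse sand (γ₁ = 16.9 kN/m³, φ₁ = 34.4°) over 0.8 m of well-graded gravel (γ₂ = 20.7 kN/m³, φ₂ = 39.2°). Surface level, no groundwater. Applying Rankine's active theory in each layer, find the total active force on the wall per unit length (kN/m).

K_a1 = tan²(45°−34.4°/2) = 0.2780; K_a2 = tan²(45°−39.2°/2) = 0.2255.
Layer 1: σ at base = K_a1 γ₁ h₁ = 5.168 kPa; P₁ = ½×5.168×1.1 = 2.842.
Layer 2: σ_v at top = γ₁h₁ = 18.59; σ_h top = K_a2×18.59 = 4.191; σ_h base = K_a2×(18.59+20.7×0.8) = 7.925.
P₂ = ½(4.191+7.925)×0.8 = 4.847. Total P_a = 2.842+4.847 = 7.689 kN/m.

7.69 kN/m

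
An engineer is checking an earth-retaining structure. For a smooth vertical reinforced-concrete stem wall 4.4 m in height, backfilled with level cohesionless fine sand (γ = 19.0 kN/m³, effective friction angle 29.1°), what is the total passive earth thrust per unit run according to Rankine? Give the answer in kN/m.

K_p = tan²(45° + φ/2) = 2.894.
P_p = ½ K_p γ H² = 0.5 × 2.894 × 19.0 × 4.4² = 532.2 kN/m.

532 kN/m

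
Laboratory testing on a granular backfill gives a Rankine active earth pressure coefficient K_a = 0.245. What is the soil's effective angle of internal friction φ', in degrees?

37.3°

K_a = tan²(45° − φ/2) ⇒ 45° − φ/2 = arctan(√0.245) = 26.33°.
φ = 2(45° − 26.33°) = 37.33°.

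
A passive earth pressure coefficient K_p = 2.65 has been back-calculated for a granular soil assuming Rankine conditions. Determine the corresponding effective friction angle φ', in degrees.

K_p = (1+sin φ)/(1−sin φ) ⇒ sin φ = (K_p − 1)/(K_p + 1) = 0.4521.
φ = arcsin(0.4521) = 26.88°.

26.9°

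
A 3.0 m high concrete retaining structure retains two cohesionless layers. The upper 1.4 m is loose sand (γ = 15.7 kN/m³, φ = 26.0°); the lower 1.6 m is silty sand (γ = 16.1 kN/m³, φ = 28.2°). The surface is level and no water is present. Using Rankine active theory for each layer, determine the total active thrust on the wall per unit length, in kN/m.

K_a1 = tan²(45°−26.0°/2) = 0.3905; K_a2 = tan²(45°−28.2°/2) = 0.3582.
Layer 1: σ at base = K_a1 γ₁ h₁ = 8.582 kPa; P₁ = ½×8.582×1.4 = 6.008.
Layer 2: σ_v at top = γ₁h₁ = 21.98; σ_h top = K_a2×21.98 = 7.873; σ_h base = K_a2×(21.98+16.1×1.6) = 17.10.
P₂ = ½(7.873+17.10)×1.6 = 19.98. Total P_a = 6.008+19.98 = 25.99 kN/m.

26.0 kN/m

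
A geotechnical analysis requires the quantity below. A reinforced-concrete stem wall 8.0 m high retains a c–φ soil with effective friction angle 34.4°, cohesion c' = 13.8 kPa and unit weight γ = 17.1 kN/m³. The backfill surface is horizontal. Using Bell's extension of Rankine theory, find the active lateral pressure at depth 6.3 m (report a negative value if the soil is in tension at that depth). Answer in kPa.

K_a = (1 − sin φ)/(1 + sin φ) = 0.2780.
σ_a = K_a γ z − 2c√K_a = 0.2780×17.1×6.3 − 2×13.8×0.5272 = 15.40 kPa.

15.4 kPa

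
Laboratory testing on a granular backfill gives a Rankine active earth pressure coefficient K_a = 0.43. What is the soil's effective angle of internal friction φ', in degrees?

23.5°

K_a = tan²(45° − φ/2) ⇒ 45° − φ/2 = arctan(√0.43) = 33.25°.
φ = 2(45° − 33.25°) = 23.49°.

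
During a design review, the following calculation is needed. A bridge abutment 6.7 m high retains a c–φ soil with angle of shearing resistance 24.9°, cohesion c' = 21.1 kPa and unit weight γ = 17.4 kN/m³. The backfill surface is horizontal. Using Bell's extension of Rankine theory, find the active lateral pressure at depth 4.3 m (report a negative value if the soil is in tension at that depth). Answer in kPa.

K_a = (1 − sin φ)/(1 + sin φ) = 0.4074.
σ_a = K_a γ z − 2c√K_a = 0.4074×17.4×4.3 − 2×21.1×0.6383 = 3.547 kPa.

3.55 kPa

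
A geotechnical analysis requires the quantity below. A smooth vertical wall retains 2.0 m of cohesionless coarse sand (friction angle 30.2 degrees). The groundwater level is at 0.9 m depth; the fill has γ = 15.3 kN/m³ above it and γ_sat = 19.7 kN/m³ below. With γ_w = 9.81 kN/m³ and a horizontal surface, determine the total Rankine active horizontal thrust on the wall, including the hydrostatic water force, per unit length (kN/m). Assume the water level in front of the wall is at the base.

K_a = tan²(45° − φ/2) = 0.3307.
γ' = 19.7 − 9.81 = 9.890 kN/m³. Depth below WT = 1.1 m.
σ'_h at WT = K_a γ d_w = 4.553 kPa; at base = 4.553 + K_a γ' × 1.1 = 8.150 kPa.
P₁ (0–0.9 m) = ½×4.553×0.9 = 2.049. P₂ (0.9–2.0 m) = ½(4.553+8.150)×1.1 = 6.987.
P_w = ½ γ_w h₂² = 0.5×9.81×1.1² = 5.935. Total = 2.049+6.987+5.935 = 14.97 kN/m.

15.0 kN/m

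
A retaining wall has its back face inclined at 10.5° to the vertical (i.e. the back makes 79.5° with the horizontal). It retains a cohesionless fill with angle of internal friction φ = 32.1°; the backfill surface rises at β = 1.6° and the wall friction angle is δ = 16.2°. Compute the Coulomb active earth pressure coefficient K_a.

K_a = sin²(α+φ) / [sin²α · sin(α−δ) · (1 + √{sin(φ+δ)sin(φ−β) / (sin(α−δ)sin(α+β))})²].
With α = 79.5°, φ = 32.1°, δ = 16.2°, β = 1.6°: K_a = 0.3653.

0.365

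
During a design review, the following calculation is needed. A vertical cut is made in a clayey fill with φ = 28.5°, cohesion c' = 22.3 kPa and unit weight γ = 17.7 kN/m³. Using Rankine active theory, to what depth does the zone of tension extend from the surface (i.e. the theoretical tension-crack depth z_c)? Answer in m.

K_a = tan²(45° − 28.5°/2) = 0.3540; √K_a = 0.5949.
The active pressure is zero where K_a γ z = 2c√K_a, so z_c = 2c/(γ√K_a) = 2×22.3/(17.7×0.5949) = 4.235 m.

4.24 m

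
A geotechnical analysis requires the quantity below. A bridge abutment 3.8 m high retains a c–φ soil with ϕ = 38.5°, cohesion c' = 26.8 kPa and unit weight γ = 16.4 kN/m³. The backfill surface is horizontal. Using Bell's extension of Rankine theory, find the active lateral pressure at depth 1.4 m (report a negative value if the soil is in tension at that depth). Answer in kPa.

K_a = (1 − sin φ)/(1 + sin φ) = 0.2327.
σ_a = K_a γ z − 2c√K_a = 0.2327×16.4×1.4 − 2×26.8×0.4823 = -20.51 kPa.

-20.5 kPa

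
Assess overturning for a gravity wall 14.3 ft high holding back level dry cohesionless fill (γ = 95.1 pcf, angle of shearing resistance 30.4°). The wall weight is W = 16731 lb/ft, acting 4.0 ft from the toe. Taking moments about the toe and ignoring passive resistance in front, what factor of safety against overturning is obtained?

4.40

K_a = tan²(45° − 30.4°/2) = 0.3280.
P_a = ½K_aγH² = 0.5×0.3280×95.1×14.3² = 3189 lb/ft, acting at H/3 = 4.767 ft above the base.
Overturning moment M_o = P_a × H/3 = 3189 × 4.767 = 15200.
Resisting moment M_r = W × 4.0 = 16731 × 4.0 = 66920.
FS_overturning = M_r/M_o = 66920/15200 = 4.402.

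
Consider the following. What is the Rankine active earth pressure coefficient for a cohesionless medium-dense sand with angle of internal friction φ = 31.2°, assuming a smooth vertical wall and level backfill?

K_a = (1 − sin φ)/(1 + sin φ) = (1 − sin 31.2°)/(1 + sin 31.2°) = 0.3175.

0.317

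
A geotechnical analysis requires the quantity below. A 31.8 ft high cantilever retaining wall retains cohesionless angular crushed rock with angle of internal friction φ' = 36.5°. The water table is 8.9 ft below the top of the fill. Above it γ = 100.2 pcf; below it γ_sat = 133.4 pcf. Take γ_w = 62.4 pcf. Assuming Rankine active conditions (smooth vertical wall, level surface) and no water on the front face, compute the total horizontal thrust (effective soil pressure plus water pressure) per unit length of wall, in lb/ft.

K_a = tan²(45° − φ/2) = 0.2541.
γ' = 133.4 − 62.4 = 71.00 pcf. Depth below WT = 22.9 ft.
σ'_h at WT = K_a γ d_w = 226.6 psf; at base = 226.6 + K_a γ' × 22.9 = 639.6 psf.
P₁ (0–8.9 ft) = ½×226.6×8.9 = 1008. P₂ (8.9–31.8 ft) = ½(226.6+639.6)×22.9 = 9918.
P_w = ½ γ_w h₂² = 0.5×62.4×22.9² = 16360. Total = 1008+9918+16360 = 27290 lb/ft.

27300 lb/ft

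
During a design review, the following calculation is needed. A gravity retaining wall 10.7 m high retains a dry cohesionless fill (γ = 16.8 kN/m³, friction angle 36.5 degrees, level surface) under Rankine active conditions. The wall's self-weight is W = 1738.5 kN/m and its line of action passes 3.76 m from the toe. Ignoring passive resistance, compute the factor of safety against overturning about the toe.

7.50

K_a = tan²(45° − 36.5°/2) = 0.2541.
P_a = ½K_aγH² = 0.5×0.2541×16.8×10.7² = 244.3 kN/m, acting at H/3 = 3.567 m above the base.
Overturning moment M_o = P_a × H/3 = 244.3 × 3.567 = 871.4.
Resisting moment M_r = W × 3.76 = 1738.5 × 3.76 = 6537.
FS_overturning = M_r/M_o = 6537/871.4 = 7.501.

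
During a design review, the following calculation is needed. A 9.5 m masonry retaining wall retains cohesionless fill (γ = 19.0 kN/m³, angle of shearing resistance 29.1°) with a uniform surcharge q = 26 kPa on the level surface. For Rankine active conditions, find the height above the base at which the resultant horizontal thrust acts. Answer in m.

3.52 m

K_a = 0.3456.
Triangular part P₁ = ½K_aγH² = 296.3 at H/3 = 3.167 m; rectangular part P₂ = K_a q H = 85.36 at H/2 = 4.750 m.
ȳ = (P₁·3.167 + P₂·4.750)/(P₁+P₂) = 3.521 m.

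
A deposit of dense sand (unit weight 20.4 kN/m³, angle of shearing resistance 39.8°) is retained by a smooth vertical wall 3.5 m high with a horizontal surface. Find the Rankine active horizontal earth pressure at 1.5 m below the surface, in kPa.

6.71 kPa

K_a = (1 − sin φ)/(1 + sin φ) = 0.2194.
σ_h = K_a γ z = 0.2194 × 20.4 × 1.5 = 6.715 kPa.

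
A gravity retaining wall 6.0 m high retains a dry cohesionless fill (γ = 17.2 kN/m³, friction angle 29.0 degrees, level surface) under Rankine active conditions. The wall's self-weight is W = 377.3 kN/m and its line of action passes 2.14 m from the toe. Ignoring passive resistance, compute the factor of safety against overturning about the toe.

K_a = tan²(45° − 29.0°/2) = 0.3470.
P_a = ½K_aγH² = 0.5×0.3470×17.2×6.0² = 107.4 kN/m, acting at H/3 = 2.000 m above the base.
Overturning moment M_o = P_a × H/3 = 107.4 × 2.000 = 214.8.
Resisting moment M_r = W × 2.14 = 377.3 × 2.14 = 807.4.
FS_overturning = M_r/M_o = 807.4/214.8 = 3.758.

3.76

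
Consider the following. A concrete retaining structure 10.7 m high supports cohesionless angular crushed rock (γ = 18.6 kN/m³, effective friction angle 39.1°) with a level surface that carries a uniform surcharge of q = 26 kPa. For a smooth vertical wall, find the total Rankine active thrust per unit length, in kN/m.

304 kN/m

K_a = tan²(45° − φ/2) = 0.2265.
Soil triangle: ½ K_a γ H² = 0.5×0.2265×18.6×10.7² = 241.2 kN/m.
Surcharge rectangle: K_a q H = 0.2265×26×10.7 = 63.01 kN/m.
Total = 241.2 + 63.01 = 304.2 kN/m.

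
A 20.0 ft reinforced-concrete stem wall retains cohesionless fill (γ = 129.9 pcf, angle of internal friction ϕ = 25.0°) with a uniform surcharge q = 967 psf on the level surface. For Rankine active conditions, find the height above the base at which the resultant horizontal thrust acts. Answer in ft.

K_a = 0.4059.
Triangular part P₁ = ½K_aγH² = 10540 at H/3 = 6.667 ft; rectangular part P₂ = K_a q H = 7849 at H/2 = 10.00 ft.
ȳ = (P₁·6.667 + P₂·10.00)/(P₁+P₂) = 8.089 ft.

8.09 ft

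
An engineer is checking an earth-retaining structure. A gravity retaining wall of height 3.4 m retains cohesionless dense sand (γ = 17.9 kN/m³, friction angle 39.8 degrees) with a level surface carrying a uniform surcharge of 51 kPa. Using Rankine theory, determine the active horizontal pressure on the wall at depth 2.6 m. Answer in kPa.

21.4 kPa

K_a = (1 − sin φ)/(1 + sin φ) = 0.2194.
σ_v = γz + q = 17.9 × 2.6 + 51 = 97.54 kPa.
σ_h = K_a σ_v = 0.2194 × 97.54 = 21.40 kPa.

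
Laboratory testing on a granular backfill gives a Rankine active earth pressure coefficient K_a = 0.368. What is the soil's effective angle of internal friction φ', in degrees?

27.5°

K_a = tan²(45° − φ/2) ⇒ 45° − φ/2 = arctan(√0.368) = 31.24°.
φ = 2(45° − 31.24°) = 27.52°.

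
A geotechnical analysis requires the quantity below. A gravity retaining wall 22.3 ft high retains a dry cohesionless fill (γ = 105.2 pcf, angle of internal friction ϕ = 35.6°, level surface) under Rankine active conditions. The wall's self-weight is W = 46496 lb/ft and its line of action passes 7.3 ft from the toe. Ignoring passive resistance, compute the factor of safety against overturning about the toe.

K_a = tan²(45° − 35.6°/2) = 0.2641.
P_a = ½K_aγH² = 0.5×0.2641×105.2×22.3² = 6909 lb/ft, acting at H/3 = 7.433 ft above the base.
Overturning moment M_o = P_a × H/3 = 6909 × 7.433 = 51360.
Resisting moment M_r = W × 7.3 = 46496 × 7.3 = 339400.
FS_overturning = M_r/M_o = 339400/51360 = 6.609.

6.61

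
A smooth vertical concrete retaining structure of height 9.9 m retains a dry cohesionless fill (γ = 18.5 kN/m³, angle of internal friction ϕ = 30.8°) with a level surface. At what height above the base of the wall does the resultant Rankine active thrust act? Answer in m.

K_a = 0.3227.
The pressure distribution is triangular, so the resultant acts at H/3 above the base = 9.9/3 = 3.300 m.

3.30 m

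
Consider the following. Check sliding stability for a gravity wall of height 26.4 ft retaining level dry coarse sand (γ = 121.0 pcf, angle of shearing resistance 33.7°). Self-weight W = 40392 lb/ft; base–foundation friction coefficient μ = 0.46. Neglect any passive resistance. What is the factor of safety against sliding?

1.54

K_a = tan²(45° − 33.7°/2) = 0.2863.
P_a = ½K_aγH² = 0.5×0.2863×121.0×26.4² = 12070 lb/ft, acting at H/3 = 8.800 ft above the base.
FS_sliding = μW / P_a = 0.46×40392 / 12070 = 1.539.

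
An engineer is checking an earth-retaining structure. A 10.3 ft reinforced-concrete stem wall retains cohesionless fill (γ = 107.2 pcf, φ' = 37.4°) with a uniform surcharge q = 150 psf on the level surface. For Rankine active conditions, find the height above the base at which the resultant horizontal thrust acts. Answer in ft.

3.80 ft

K_a = 0.2443.
Triangular part P₁ = ½K_aγH² = 1389 at H/3 = 3.433 ft; rectangular part P₂ = K_a q H = 377.4 at H/2 = 5.150 ft.
ȳ = (P₁·3.433 + P₂·5.150)/(P₁+P₂) = 3.800 ft.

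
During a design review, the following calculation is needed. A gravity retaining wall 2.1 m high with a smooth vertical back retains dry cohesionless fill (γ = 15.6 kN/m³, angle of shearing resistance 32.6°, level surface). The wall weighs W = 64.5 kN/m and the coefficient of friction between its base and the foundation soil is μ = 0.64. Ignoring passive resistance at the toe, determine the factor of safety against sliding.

4.00

K_a = tan²(45° − 32.6°/2) = 0.2997.
P_a = ½K_aγH² = 0.5×0.2997×15.6×2.1² = 10.31 kN/m, acting at H/3 = 0.7000 m above the base.
FS_sliding = μW / P_a = 0.64×64.5 / 10.31 = 4.004.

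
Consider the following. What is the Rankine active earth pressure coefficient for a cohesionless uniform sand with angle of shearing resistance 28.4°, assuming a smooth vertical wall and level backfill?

0.355

K_a = (1 − sin φ)/(1 + sin φ) = (1 − sin 28.4°)/(1 + sin 28.4°) = 0.3554.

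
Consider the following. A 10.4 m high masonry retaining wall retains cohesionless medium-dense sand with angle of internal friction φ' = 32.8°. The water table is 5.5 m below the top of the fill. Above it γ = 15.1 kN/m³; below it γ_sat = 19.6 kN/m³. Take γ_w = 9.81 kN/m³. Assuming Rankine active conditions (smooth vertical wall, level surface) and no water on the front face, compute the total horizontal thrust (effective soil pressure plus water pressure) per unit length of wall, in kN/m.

K_a = tan²(45° − φ/2) = 0.2973.
γ' = 19.6 − 9.81 = 9.790 kN/m³. Depth below WT = 4.9 m.
σ'_h at WT = K_a γ d_w = 24.69 kPa; at base = 24.69 + K_a γ' × 4.9 = 38.95 kPa.
P₁ (0–5.5 m) = ½×24.69×5.5 = 67.89. P₂ (5.5–10.4 m) = ½(24.69+38.95)×4.9 = 155.9.
P_w = ½ γ_w h₂² = 0.5×9.81×4.9² = 117.8. Total = 67.89+155.9+117.8 = 341.6 kN/m.

342 kN/m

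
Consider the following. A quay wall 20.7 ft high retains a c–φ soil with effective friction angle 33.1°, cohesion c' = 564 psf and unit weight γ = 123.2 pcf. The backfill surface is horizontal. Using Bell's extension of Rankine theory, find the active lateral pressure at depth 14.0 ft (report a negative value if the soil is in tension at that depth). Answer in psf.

K_a = (1 − sin φ)/(1 + sin φ) = 0.2936.
σ_a = K_a γ z − 2c√K_a = 0.2936×123.2×14.0 − 2×564×0.5418 = -104.8 psf.

-105 psf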